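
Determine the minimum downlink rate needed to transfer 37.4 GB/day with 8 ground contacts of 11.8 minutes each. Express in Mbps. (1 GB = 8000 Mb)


total contact time = 8 * 11.8 * 60 = 5664.0000 s
data = 37.4 GB = 299200.0000 Mb
rate = 299200.0000 / 5664.0000 = 52.8249 Mbps

52.8249 Mbps


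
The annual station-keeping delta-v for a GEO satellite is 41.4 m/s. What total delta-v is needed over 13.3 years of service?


dV = rate * years = 41.4 * 13.3
dV = 550.6200 m/s

550.6200 m/s


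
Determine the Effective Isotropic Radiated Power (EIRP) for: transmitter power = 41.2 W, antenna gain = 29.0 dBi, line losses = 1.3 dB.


Pt = 41.2 W = 16.1490 dBW
EIRP = Pt_dBW + Gt - losses = 16.1490 + 29.0 - 1.3 = 43.8490 dBW

43.8490 dBW


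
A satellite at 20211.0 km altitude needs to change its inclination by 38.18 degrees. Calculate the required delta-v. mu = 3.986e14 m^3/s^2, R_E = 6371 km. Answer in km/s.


r = 26582.0000 km = 2.6582e+07 m
V = sqrt(mu/r) = 3872.3519 m/s
di = 38.18 deg = 0.6663667 rad
dV = 2*V*sin(di/2) = 2*3872.3519*sin(0.3331834)
dV = 2532.9284 m/s = 2.5329 km/s

2.5329 km/s


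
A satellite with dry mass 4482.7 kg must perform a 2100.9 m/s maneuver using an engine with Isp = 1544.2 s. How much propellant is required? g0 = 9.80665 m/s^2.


ve = Isp * g0 = 1544.2 * 9.80665 = 15143.428930 m/s
mass ratio = exp(dv/ve) = exp(2100.9/15143.428930) = 1.14881783
m_prop = m_dry * (mr - 1) = 4482.7 * (1.14881783 - 1)
m_prop = 667.1057 kg

667.1057 kg


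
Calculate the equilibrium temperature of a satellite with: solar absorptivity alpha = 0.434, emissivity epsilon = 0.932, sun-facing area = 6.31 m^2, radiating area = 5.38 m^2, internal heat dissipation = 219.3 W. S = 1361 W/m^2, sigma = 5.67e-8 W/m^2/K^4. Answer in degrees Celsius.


Numerator = alpha*S*A_sun + Q_int = 0.434*1361*6.31 + 219.3 = 3946.4529 W
Denominator = eps*sigma*A_rad = 0.932*5.67e-8*5.38 = 2.8430287e-07 W/K^4
T^4 = 1.3881157e+10 K^4
T = 343.2467 K = 70.0967 C

70.0967 degrees Celsius


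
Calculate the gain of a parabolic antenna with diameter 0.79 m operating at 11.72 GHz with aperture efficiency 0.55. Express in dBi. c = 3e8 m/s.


lambda = c/f = 3e8 / 1.172e+10 = 0.02559727 m
G = eta*(pi*D/lambda)^2 = 0.55*(pi*0.79/0.02559727)^2
G = 5170.4618 (linear)
G = 10*log10(5170.4618) = 37.1353 dBi

37.1353 dBi


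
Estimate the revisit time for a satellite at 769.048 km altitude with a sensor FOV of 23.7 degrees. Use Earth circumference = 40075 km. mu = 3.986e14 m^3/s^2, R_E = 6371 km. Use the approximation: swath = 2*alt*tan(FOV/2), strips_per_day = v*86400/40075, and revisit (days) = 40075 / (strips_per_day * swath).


swath = 2*769.048*tan(0.2068215) = 322.7261 km
v = sqrt(mu/r) = 7471.6769 m/s = 7.4717 km/s
strips/day = v*86400/40075 = 7.4717*86400/40075 = 16.1086
coverage/day = strips * swath = 16.1086 * 322.7261 = 5198.6712 km
revisit = 40075 / 5198.6712 = 7.7087 days

7.7087 days


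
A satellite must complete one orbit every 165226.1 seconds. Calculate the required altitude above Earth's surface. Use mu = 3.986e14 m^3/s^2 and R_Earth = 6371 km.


T = 165226.1 s
r = (mu*T^2/(4*pi^2))^(1/3) = (3.986e14 * 165226.1^2 / (4*pi^2))^(1/3)
r = 6.5079612e+07 m = 65079.6118 km
alt = r - R_E = 65079.6118 - 6371 = 58708.6118 km

58708.6118 km


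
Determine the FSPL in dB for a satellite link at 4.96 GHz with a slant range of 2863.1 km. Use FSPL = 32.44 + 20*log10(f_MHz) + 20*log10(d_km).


f = 4.96 GHz = 4960.0000 MHz
d = 2863.1 km
FSPL = 32.44 + 20*log10(4960.0000) + 20*log10(2863.1)
FSPL = 32.44 + 73.9096 + 69.1367
FSPL = 175.4864 dB

175.4864 dB


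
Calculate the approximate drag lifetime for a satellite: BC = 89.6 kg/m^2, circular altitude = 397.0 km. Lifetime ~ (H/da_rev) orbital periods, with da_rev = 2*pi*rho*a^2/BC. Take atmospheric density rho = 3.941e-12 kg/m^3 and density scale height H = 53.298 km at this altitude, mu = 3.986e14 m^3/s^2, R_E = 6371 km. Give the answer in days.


a = R_E + alt = 6768.0000 km = 6.768e+06 m
da_rev = 2*pi*rho*a^2/BC = 2*pi*3.941e-12*(6.768e+06)^2/89.6 = 12.658988 m per revolution
N = H/da_rev = 53298.0000 m / 12.658988 m = 4210.2891 revolutions
P = 2*pi*sqrt(a^3/mu) = 5541.1735 s
lifetime = N*P = 4210.2891 * 5541.1735 = 2.3329942e+07 s = 270.0225 days

270.0225 days


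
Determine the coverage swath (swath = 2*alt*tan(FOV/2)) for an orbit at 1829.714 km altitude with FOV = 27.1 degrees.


FOV = 27.1 deg = 0.4729842 rad
swath = 2 * alt * tan(FOV/2) = 2 * 1829.714 * tan(0.2364921)
swath = 2 * 1829.714 * 0.2410019
swath = 881.9292 km

881.9292 km


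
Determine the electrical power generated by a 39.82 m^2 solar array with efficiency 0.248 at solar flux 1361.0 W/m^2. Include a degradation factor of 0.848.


P = area * eta * S * degradation
P = 39.82 * 0.248 * 1361.0 * 0.848
P = 11397.4295 W

11397.4295 W


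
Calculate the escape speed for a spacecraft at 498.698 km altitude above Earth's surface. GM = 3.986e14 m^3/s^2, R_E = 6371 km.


r = 6371.0 + 498.698 = 6869.6980 km = 6.869698e+06 m
v_esc = sqrt(2*mu/r) = sqrt(2*3.986e14 / 6.869698e+06)
v_esc = 10772.4583 m/s = 10.7725 km/s

10.7725 km/s


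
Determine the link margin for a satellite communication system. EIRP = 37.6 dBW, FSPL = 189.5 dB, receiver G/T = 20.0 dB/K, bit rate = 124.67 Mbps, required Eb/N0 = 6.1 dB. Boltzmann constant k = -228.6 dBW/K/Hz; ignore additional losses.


C/N0 = EIRP - FSPL + G/T - k = 37.6 - 189.5 + 20.0 - (-228.6)
C/N0 = 96.7000 dB-Hz
R_b = 124.67 Mbps = 1.2467e+08 bps -> 10*log10(R_b) = 80.9576 dB-Hz
Eb/N0 = C/N0 - 10*log10(R_b) = 96.7000 - 80.9576 = 15.7424 dB
Margin = Eb/N0 - Eb/N0_req = 15.7424 - 6.1 = 9.6424 dB (link closes)

9.6424 dB


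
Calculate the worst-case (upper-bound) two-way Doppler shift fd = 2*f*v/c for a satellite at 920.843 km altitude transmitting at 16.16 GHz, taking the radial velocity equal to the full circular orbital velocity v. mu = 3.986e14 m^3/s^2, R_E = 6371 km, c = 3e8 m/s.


r = 7.291843e+06 m
v = sqrt(mu/r) = 7393.4986 m/s (worst-case radial velocity)
f = 16.16 GHz = 1.616e+10 Hz
fd = 2*f*v/c = 2*1.616e+10*7393.4986/3.0e+08
fd = 796526.2447 Hz

796526.2447 Hz


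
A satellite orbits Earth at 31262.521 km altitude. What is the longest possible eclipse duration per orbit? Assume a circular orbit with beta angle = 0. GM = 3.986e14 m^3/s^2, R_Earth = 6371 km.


r = 37633.5210 km
T = 1210.9390 min
Eclipse fraction = arcsin(R_E/r)/pi = arcsin(6371.0000/37633.5210)/pi
= arcsin(0.1692906)/pi = 0.05414763
Eclipse duration = 0.05414763 * 1210.9390 = 65.5695 min

65.5695 minutes


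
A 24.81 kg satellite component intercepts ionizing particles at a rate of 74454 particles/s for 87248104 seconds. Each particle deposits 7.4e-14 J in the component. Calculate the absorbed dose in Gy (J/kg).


Total energy deposited = rate * time * E_per
  = 74454 * 87248104 * 7.4e-14 = 0.4807018 J
Dose = E_total / mass = 0.4807018 / 24.81
Dose = 0.01937532 Gy

0.0194 Gy


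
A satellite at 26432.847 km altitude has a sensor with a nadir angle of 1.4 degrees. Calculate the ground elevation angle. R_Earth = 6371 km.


r = R_E + alt = 32803.8470 km
Law of sines in the satellite / Earth-center / ground-point triangle:
  sin(nadir)/R_E = sin(90 + el)/r  =>  cos(el) = (r/R_E)*sin(nadir)
cos(el) = (32803.8470 / 6371.0000) * sin(1.4 deg) = 0.1257996
el = arccos(0.1257996) = 82.7731 deg
(Earth-central angle = 90 - nadir - el = 5.8269 deg)

82.7731 degrees


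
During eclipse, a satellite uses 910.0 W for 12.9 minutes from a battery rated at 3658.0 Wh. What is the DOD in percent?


E_used = P * t / 60 = 910.0 * 12.9 / 60 = 195.6500 Wh
DOD = E_used / E_total * 100 = 195.6500 / 3658.0 * 100
DOD = 5.3486 %

5.3486 %


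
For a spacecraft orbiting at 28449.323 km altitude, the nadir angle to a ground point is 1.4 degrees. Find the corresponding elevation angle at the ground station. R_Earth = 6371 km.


r = R_E + alt = 34820.3230 km
Law of sines in the satellite / Earth-center / ground-point triangle:
  sin(nadir)/R_E = sin(90 + el)/r  =>  cos(el) = (r/R_E)*sin(nadir)
cos(el) = (34820.3230 / 6371.0000) * sin(1.4 deg) = 0.1335326
el = arccos(0.1335326) = 82.3262 deg
(Earth-central angle = 90 - nadir - el = 6.2738 deg)

82.3262 degrees


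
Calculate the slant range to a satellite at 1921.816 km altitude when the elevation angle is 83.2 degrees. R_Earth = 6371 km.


h = 1921.816 km, el = 83.2 deg
d = -R_E*sin(el) + sqrt((R_E*sin(el))^2 + 2*R_E*h + h^2)
d = -6371.0000*sin(1.4521) + sqrt((6371.0000*0.9929655)^2 + 2*6371.0000*1921.816 + 1921.816^2)
d = 1932.2519 km

1932.2519 km


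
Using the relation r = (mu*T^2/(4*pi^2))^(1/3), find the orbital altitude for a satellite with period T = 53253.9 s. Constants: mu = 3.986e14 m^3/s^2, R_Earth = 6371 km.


T = 53253.9 s
r = (mu*T^2/(4*pi^2))^(1/3) = (3.986e14 * 53253.9^2 / (4*pi^2))^(1/3)
r = 3.0593333e+07 m = 30593.3333 km
alt = r - R_E = 30593.3333 - 6371 = 24222.3333 km

24222.3333 km


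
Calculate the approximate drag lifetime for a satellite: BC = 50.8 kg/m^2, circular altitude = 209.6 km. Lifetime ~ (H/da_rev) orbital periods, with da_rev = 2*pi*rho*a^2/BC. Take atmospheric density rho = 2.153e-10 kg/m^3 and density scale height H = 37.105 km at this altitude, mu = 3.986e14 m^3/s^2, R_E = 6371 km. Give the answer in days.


a = R_E + alt = 6580.6000 km = 6.5806e+06 m
da_rev = 2*pi*rho*a^2/BC = 2*pi*2.153e-10*(6.5806e+06)^2/50.8 = 1153.164256 m per revolution
N = H/da_rev = 37105.0000 m / 1153.164256 m = 32.1767 revolutions
P = 2*pi*sqrt(a^3/mu) = 5312.6287 s
lifetime = N*P = 32.1767 * 5312.6287 = 170942.7651 s = 1.9785 days

1.9785 days


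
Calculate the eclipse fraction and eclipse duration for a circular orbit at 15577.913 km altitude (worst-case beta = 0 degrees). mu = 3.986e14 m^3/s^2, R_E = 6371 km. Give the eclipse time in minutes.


r = 21948.9130 km
T = 539.3609 min
Eclipse fraction = arcsin(R_E/r)/pi = arcsin(6371.0000/21948.9130)/pi
= arcsin(0.2902649)/pi = 0.09374344
Eclipse duration = 0.09374344 * 539.3609 = 50.5615 min

50.5615 minutes


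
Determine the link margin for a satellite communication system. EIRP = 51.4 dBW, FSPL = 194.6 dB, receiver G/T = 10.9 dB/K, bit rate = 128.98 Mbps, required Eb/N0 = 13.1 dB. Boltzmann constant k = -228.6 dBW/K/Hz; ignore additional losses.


C/N0 = EIRP - FSPL + G/T - k = 51.4 - 194.6 + 10.9 - (-228.6)
C/N0 = 96.3000 dB-Hz
R_b = 128.98 Mbps = 1.2898e+08 bps -> 10*log10(R_b) = 81.1052 dB-Hz
Eb/N0 = C/N0 - 10*log10(R_b) = 96.3000 - 81.1052 = 15.1948 dB
Margin = Eb/N0 - Eb/N0_req = 15.1948 - 13.1 = 2.0948 dB (link closes)

2.0948 dB


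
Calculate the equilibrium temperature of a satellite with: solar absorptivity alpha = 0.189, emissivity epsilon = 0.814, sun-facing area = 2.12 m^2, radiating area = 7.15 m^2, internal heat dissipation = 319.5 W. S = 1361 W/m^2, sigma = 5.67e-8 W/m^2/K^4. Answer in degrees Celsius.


Numerator = alpha*S*A_sun + Q_int = 0.189*1361*2.12 + 319.5 = 864.8255 W
Denominator = eps*sigma*A_rad = 0.814*5.67e-8*7.15 = 3.2999967e-07 W/K^4
T^4 = 2.6206859e+09 K^4
T = 226.2579 K = -46.8921 C

-46.8921 degrees Celsius


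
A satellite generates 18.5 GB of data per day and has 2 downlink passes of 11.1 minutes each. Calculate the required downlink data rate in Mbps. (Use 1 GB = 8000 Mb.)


total contact time = 2 * 11.1 * 60 = 1332.0000 s
data = 18.5 GB = 148000.0000 Mb
rate = 148000.0000 / 1332.0000 = 111.1111 Mbps

111.1111 Mbps


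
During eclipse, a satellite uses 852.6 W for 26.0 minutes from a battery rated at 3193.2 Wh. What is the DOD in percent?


E_used = P * t / 60 = 852.6 * 26.0 / 60 = 369.4600 Wh
DOD = E_used / E_total * 100 = 369.4600 / 3193.2 * 100
DOD = 11.5702 %

11.5702 %


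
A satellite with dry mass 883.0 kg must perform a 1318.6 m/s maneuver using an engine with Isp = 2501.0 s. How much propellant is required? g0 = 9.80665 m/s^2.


ve = Isp * g0 = 2501.0 * 9.80665 = 24526.431650 m/s
mass ratio = exp(dv/ve) = exp(1318.6/24526.431650) = 1.05523386
m_prop = m_dry * (mr - 1) = 883.0 * (1.05523386 - 1)
m_prop = 48.7715 kg

48.7715 kg


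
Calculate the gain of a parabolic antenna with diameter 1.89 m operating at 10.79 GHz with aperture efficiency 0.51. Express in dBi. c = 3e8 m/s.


lambda = c/f = 3e8 / 1.079e+10 = 0.02780352 m
G = eta*(pi*D/lambda)^2 = 0.51*(pi*1.89/0.02780352)^2
G = 23259.1538 (linear)
G = 10*log10(23259.1538) = 43.6659 dBi

43.6659 dBi


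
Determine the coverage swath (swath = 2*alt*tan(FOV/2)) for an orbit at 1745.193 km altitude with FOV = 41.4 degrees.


FOV = 41.4 deg = 0.7225663 rad
swath = 2 * alt * tan(FOV/2) = 2 * 1745.193 * tan(0.3612832)
swath = 2 * 1745.193 * 0.3778685
swath = 1318.9070 km

1318.9070 km


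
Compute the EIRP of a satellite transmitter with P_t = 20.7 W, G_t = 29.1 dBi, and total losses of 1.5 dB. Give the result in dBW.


Pt = 20.7 W = 13.1597 dBW
EIRP = Pt_dBW + Gt - losses = 13.1597 + 29.1 - 1.5 = 40.7597 dBW

40.7597 dBW


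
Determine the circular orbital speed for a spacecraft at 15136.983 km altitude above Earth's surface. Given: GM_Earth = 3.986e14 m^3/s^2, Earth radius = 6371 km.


r = R_E + alt = 6371.0 + 15136.983 = 21507.9830 km = 2.1507983e+07 m
v = sqrt(mu/r) = sqrt(3.986e14 / 2.1507983e+07) = 4304.9569 m/s = 4.3050 km/s

4.3050 km/s


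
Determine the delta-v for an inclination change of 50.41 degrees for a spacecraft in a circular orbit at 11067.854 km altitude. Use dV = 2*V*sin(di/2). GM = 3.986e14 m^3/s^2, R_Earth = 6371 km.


r = 17438.8540 km = 1.7438854e+07 m
V = sqrt(mu/r) = 4780.9002 m/s
di = 50.41 deg = 0.8798205 rad
dV = 2*V*sin(di/2) = 2*4780.9002*sin(0.4399102)
dV = 4071.9716 m/s = 4.0720 km/s

4.0720 km/s


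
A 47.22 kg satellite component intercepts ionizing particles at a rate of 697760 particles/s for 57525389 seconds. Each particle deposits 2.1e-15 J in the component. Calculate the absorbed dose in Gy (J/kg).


Total energy deposited = rate * time * E_per
  = 697760 * 57525389 * 2.1e-15 = 0.08429172 J
Dose = E_total / mass = 0.08429172 / 47.22
Dose = 0.001785085 Gy

0.0018 Gy


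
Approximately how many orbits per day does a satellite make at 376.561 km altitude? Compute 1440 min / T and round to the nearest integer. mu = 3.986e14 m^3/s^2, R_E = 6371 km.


r = 6.747561e+06 m
T = 2*pi*sqrt(r^3/mu) = 5516.0914 s = 91.9349 min
revs/day = 1440 / 91.9349 = 15.6633
Rounded: 16 revolutions per day

16 revolutions per day


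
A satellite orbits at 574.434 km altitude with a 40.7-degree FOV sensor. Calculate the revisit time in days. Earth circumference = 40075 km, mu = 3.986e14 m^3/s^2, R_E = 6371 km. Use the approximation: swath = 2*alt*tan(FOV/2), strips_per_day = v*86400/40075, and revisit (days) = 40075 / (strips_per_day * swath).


swath = 2*574.434*tan(0.3551745) = 426.1193 km
v = sqrt(mu/r) = 7575.6334 m/s = 7.5756 km/s
strips/day = v*86400/40075 = 7.5756*86400/40075 = 16.3327
coverage/day = strips * swath = 16.3327 * 426.1193 = 6959.6977 km
revisit = 40075 / 6959.6977 = 5.7582 days

5.7582 days


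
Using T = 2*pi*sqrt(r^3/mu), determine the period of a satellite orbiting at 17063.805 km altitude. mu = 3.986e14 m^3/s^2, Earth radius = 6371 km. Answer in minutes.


r = 23434.8050 km = 2.3434805e+07 m
T = 2*pi*sqrt(r^3/mu) = 2*pi*sqrt(1.2870163e+22 / 3.986e14)
T = 35702.8789 s = 595.0480 min

595.0480 minutes


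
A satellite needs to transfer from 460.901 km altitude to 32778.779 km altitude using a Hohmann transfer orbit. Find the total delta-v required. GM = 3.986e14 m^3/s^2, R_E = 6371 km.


r1 = 6831.9010 km = 6.831901e+06 m
r2 = 39149.7790 km = 3.9149779e+07 m
dv1 = sqrt(mu/r1)*(sqrt(2*r2/(r1+r2)) - 1) = 2329.1535 m/s
dv2 = sqrt(mu/r2)*(1 - sqrt(2*r1/(r1+r2))) = 1451.4408 m/s
total dv = |dv1| + |dv2| = 2329.1535 + 1451.4408 = 3780.5944 m/s = 3.7806 km/s

3.7806 km/s


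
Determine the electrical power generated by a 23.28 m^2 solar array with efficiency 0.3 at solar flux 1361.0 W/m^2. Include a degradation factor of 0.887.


P = area * eta * S * degradation
P = 23.28 * 0.3 * 1361.0 * 0.887
P = 8431.1337 W

8431.1337 W


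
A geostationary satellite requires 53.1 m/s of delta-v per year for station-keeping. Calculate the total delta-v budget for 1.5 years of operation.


dV = rate * years = 53.1 * 1.5
dV = 79.6500 m/s

79.6500 m/s


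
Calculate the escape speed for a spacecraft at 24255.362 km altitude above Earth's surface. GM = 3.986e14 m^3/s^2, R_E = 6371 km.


r = 6371.0 + 24255.362 = 30626.3620 km = 3.0626362e+07 m
v_esc = sqrt(2*mu/r) = sqrt(2*3.986e14 / 3.0626362e+07)
v_esc = 5101.9470 m/s = 5.1019 km/s

5.1019 km/s


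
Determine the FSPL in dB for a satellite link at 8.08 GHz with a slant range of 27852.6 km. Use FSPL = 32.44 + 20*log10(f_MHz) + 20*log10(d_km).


f = 8.08 GHz = 8080.0000 MHz
d = 27852.6 km
FSPL = 32.44 + 20*log10(8080.0000) + 20*log10(27852.6)
FSPL = 32.44 + 78.1482 + 88.8973
FSPL = 199.4855 dB

199.4855 dB


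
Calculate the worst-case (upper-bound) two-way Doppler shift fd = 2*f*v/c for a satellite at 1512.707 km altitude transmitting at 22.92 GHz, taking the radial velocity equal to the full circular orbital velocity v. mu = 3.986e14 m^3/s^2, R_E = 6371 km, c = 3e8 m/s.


r = 7.883707e+06 m
v = sqrt(mu/r) = 7110.5535 m/s (worst-case radial velocity)
f = 22.92 GHz = 2.292e+10 Hz
fd = 2*f*v/c = 2*2.292e+10*7110.5535/3.0e+08
fd = 1.0864926e+06 Hz

1.0865e+06 Hz


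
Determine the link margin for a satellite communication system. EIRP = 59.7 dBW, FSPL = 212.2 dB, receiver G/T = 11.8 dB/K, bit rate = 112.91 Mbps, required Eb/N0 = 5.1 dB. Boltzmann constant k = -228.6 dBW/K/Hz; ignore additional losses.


C/N0 = EIRP - FSPL + G/T - k = 59.7 - 212.2 + 11.8 - (-228.6)
C/N0 = 87.9000 dB-Hz
R_b = 112.91 Mbps = 1.1291e+08 bps -> 10*log10(R_b) = 80.5273 dB-Hz
Eb/N0 = C/N0 - 10*log10(R_b) = 87.9000 - 80.5273 = 7.3727 dB
Margin = Eb/N0 - Eb/N0_req = 7.3727 - 5.1 = 2.2727 dB (link closes)

2.2727 dB


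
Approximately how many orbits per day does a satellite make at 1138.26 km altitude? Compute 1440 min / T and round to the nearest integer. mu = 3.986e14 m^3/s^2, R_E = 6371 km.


r = 7.50926e+06 m
T = 2*pi*sqrt(r^3/mu) = 6476.0014 s = 107.9334 min
revs/day = 1440 / 107.9334 = 13.3416
Rounded: 13 revolutions per day

13 revolutions per day


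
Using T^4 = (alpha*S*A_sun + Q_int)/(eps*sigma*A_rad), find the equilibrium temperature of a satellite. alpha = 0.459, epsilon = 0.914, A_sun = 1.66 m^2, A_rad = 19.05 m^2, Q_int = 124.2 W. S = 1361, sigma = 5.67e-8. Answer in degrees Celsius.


Numerator = alpha*S*A_sun + Q_int = 0.459*1361*1.66 + 124.2 = 1161.2003 W
Denominator = eps*sigma*A_rad = 0.914*5.67e-8*19.05 = 9.8724339e-07 W/K^4
T^4 = 1.1762047e+09 K^4
T = 185.1914 K = -87.9586 C

-87.9586 degrees Celsius


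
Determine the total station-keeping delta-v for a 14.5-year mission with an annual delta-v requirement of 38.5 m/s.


dV = rate * years = 38.5 * 14.5
dV = 558.2500 m/s

558.2500 m/s


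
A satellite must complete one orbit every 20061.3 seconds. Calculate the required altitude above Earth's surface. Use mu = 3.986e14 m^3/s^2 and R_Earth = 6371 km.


T = 20061.3 s
r = (mu*T^2/(4*pi^2))^(1/3) = (3.986e14 * 20061.3^2 / (4*pi^2))^(1/3)
r = 1.5957514e+07 m = 15957.5140 km
alt = r - R_E = 15957.5140 - 6371 = 9586.5140 km

9586.5140 km


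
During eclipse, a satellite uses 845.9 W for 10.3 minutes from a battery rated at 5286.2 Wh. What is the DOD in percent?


E_used = P * t / 60 = 845.9 * 10.3 / 60 = 145.2128 Wh
DOD = E_used / E_total * 100 = 145.2128 / 5286.2 * 100
DOD = 2.7470 %

2.7470 %


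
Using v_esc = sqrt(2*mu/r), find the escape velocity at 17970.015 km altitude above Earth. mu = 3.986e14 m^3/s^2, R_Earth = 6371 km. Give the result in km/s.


r = 6371.0 + 17970.015 = 24341.0150 km = 2.4341015e+07 m
v_esc = sqrt(2*mu/r) = sqrt(2*3.986e14 / 2.4341015e+07)
v_esc = 5722.8756 m/s = 5.7229 km/s

5.7229 km/s


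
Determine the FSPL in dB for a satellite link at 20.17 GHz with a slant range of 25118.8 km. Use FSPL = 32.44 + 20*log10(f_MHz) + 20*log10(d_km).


f = 20.17 GHz = 20170.0000 MHz
d = 25118.8 km
FSPL = 32.44 + 20*log10(20170.0000) + 20*log10(25118.8)
FSPL = 32.44 + 86.0941 + 88.0000
FSPL = 206.5341 dB

206.5341 dB


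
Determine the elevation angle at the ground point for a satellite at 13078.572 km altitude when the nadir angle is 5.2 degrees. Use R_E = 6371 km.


r = R_E + alt = 19449.5720 km
Law of sines in the satellite / Earth-center / ground-point triangle:
  sin(nadir)/R_E = sin(90 + el)/r  =>  cos(el) = (r/R_E)*sin(nadir)
cos(el) = (19449.5720 / 6371.0000) * sin(5.2 deg) = 0.2766857
el = arccos(0.2766857) = 73.9375 deg
(Earth-central angle = 90 - nadir - el = 10.8625 deg)

73.9375 degrees


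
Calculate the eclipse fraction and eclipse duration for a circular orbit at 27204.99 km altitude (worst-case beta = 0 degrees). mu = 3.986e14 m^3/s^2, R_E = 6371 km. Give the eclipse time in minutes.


r = 33575.9900 km
T = 1020.4770 min
Eclipse fraction = arcsin(R_E/r)/pi = arcsin(6371.0000/33575.9900)/pi
= arcsin(0.1897487)/pi = 0.06076732
Eclipse duration = 0.06076732 * 1020.4770 = 62.0117 min

62.0117 minutes


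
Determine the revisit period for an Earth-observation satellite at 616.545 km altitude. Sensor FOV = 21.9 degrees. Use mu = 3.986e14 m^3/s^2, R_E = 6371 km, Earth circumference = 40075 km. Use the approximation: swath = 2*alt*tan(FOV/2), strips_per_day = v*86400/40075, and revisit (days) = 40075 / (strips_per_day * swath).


swath = 2*616.545*tan(0.1911136) = 238.5719 km
v = sqrt(mu/r) = 7552.7714 m/s = 7.5528 km/s
strips/day = v*86400/40075 = 7.5528*86400/40075 = 16.2835
coverage/day = strips * swath = 16.2835 * 238.5719 = 3884.7743 km
revisit = 40075 / 3884.7743 = 10.3159 days

10.3159 days


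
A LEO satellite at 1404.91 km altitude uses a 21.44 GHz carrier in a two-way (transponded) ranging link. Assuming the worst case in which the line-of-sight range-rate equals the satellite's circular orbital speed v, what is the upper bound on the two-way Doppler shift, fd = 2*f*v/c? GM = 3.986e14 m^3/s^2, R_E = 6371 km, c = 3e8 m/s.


r = 7.77591e+06 m
v = sqrt(mu/r) = 7159.6705 m/s (worst-case radial velocity)
f = 21.44 GHz = 2.144e+10 Hz
fd = 2*f*v/c = 2*2.144e+10*7159.6705/3.0e+08
fd = 1.0233556e+06 Hz

1.0234e+06 Hz


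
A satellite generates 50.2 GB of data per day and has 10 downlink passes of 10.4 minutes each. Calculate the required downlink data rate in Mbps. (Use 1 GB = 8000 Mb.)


total contact time = 10 * 10.4 * 60 = 6240.0000 s
data = 50.2 GB = 401600.0000 Mb
rate = 401600.0000 / 6240.0000 = 64.3590 Mbps

64.3590 Mbps


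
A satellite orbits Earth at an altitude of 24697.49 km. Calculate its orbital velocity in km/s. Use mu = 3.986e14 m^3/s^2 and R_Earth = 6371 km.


r = R_E + alt = 6371.0 + 24697.49 = 31068.4900 km = 3.106849e+07 m
v = sqrt(mu/r) = sqrt(3.986e14 / 3.106849e+07) = 3581.8597 m/s = 3.5819 km/s

3.5819 km/s


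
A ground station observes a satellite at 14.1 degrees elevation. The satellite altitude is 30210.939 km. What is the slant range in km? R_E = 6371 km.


h = 30210.939 km, el = 14.1 deg
d = -R_E*sin(el) + sqrt((R_E*sin(el))^2 + 2*R_E*h + h^2)
d = -6371.0000*sin(0.2460914) + sqrt((6371.0000*0.243615)^2 + 2*6371.0000*30210.939 + 30210.939^2)
d = 34504.2395 km

34504.2395 km


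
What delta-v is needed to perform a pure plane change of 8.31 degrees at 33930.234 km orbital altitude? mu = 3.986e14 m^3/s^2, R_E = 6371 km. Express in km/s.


r = 40301.2340 km = 4.0301234e+07 m
V = sqrt(mu/r) = 3144.9191 m/s
di = 8.31 deg = 0.1450369 rad
dV = 2*V*sin(di/2) = 2*3144.9191*sin(0.07251843)
dV = 455.7295 m/s = 0.4557295 km/s

0.4557 km/s


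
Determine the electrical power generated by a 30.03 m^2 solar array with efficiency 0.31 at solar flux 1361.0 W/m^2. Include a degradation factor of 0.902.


P = area * eta * S * degradation
P = 30.03 * 0.31 * 1361.0 * 0.902
P = 11428.3015 W

11428.3015 W


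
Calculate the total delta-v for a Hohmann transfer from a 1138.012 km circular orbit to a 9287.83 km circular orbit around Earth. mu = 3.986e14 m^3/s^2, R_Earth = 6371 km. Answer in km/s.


r1 = 7509.0120 km = 7.509012e+06 m
r2 = 15658.8300 km = 1.565883e+07 m
dv1 = sqrt(mu/r1)*(sqrt(2*r2/(r1+r2)) - 1) = 1185.0913 m/s
dv2 = sqrt(mu/r2)*(1 - sqrt(2*r1/(r1+r2))) = 983.2046 m/s
total dv = |dv1| + |dv2| = 1185.0913 + 983.2046 = 2168.2959 m/s = 2.1683 km/s

2.1683 km/s


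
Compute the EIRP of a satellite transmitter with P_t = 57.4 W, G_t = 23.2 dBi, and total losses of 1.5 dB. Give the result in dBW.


Pt = 57.4 W = 17.5891 dBW
EIRP = Pt_dBW + Gt - losses = 17.5891 + 23.2 - 1.5 = 39.2891 dBW

39.2891 dBW


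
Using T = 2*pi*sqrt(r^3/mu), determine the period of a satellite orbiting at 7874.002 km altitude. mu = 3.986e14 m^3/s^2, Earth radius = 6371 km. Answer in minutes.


r = 14245.0020 km = 1.4245002e+07 m
T = 2*pi*sqrt(r^3/mu) = 2*pi*sqrt(2.890597e+21 / 3.986e14)
T = 16920.1806 s = 282.0030 min

282.0030 minutes


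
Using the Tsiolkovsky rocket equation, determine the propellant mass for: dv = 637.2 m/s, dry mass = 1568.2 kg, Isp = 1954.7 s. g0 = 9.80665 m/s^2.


ve = Isp * g0 = 1954.7 * 9.80665 = 19169.058755 m/s
mass ratio = exp(dv/ve) = exp(637.2/19169.058755) = 1.03379973
m_prop = m_dry * (mr - 1) = 1568.2 * (1.03379973 - 1)
m_prop = 53.0047 kg

53.0047 kg


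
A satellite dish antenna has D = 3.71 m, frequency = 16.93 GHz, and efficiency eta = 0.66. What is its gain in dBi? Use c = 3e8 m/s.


lambda = c/f = 3e8 / 1.693e+10 = 0.01772002 m
G = eta*(pi*D/lambda)^2 = 0.66*(pi*3.71/0.01772002)^2
G = 285537.3384 (linear)
G = 10*log10(285537.3384) = 54.5566 dBi

54.5566 dBi


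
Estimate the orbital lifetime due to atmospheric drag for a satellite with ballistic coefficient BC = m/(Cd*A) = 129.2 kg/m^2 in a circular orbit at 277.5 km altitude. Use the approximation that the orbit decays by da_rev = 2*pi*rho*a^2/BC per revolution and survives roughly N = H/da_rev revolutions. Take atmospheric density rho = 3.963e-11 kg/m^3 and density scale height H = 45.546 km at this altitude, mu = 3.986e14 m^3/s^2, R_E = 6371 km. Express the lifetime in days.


a = R_E + alt = 6648.5000 km = 6.6485e+06 m
da_rev = 2*pi*rho*a^2/BC = 2*pi*3.963e-11*(6.6485e+06)^2/129.2 = 85.190030 m per revolution
N = H/da_rev = 45546.0000 m / 85.190030 m = 534.6400 revolutions
P = 2*pi*sqrt(a^3/mu) = 5395.0656 s
lifetime = N*P = 534.6400 * 5395.0656 = 2.884418e+06 s = 33.3845 days

33.3845 days


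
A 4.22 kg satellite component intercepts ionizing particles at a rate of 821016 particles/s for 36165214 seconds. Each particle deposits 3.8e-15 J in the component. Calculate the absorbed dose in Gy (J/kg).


Total energy deposited = rate * time * E_per
  = 821016 * 36165214 * 3.8e-15 = 0.1128304 J
Dose = E_total / mass = 0.1128304 / 4.22
Dose = 0.02673707 Gy

0.0267 Gy


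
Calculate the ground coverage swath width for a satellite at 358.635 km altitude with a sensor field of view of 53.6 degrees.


FOV = 53.6 deg = 0.9354965 rad
swath = 2 * alt * tan(FOV/2) = 2 * 358.635 * tan(0.4677482)
swath = 2 * 358.635 * 0.5051363
swath = 362.3191 km

362.3191 km


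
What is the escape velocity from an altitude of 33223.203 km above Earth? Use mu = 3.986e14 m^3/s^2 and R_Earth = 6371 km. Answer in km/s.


r = 6371.0 + 33223.203 = 39594.2030 km = 3.9594203e+07 m
v_esc = sqrt(2*mu/r) = sqrt(2*3.986e14 / 3.9594203e+07)
v_esc = 4487.1216 m/s = 4.4871 km/s

4.4871 km/s


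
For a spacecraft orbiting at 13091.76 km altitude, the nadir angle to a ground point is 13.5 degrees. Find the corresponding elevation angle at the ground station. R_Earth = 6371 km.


r = R_E + alt = 19462.7600 km
Law of sines in the satellite / Earth-center / ground-point triangle:
  sin(nadir)/R_E = sin(90 + el)/r  =>  cos(el) = (r/R_E)*sin(nadir)
cos(el) = (19462.7600 / 6371.0000) * sin(13.5 deg) = 0.713152
el = arccos(0.713152) = 44.5081 deg
(Earth-central angle = 90 - nadir - el = 31.9919 deg)

44.5081 degrees


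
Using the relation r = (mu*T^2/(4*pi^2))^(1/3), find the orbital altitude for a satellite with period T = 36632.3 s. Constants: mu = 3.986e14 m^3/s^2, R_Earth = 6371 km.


T = 36632.3 s
r = (mu*T^2/(4*pi^2))^(1/3) = (3.986e14 * 36632.3^2 / (4*pi^2))^(1/3)
r = 2.3839765e+07 m = 23839.7654 km
alt = r - R_E = 23839.7654 - 6371 = 17468.7654 km

17468.7654 km


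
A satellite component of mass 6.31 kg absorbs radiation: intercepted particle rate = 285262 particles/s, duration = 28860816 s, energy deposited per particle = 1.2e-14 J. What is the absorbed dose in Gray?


Total energy deposited = rate * time * E_per
  = 285262 * 28860816 * 1.2e-14 = 0.09879473 J
Dose = E_total / mass = 0.09879473 / 6.31
Dose = 0.01565685 Gy

0.0157 Gy


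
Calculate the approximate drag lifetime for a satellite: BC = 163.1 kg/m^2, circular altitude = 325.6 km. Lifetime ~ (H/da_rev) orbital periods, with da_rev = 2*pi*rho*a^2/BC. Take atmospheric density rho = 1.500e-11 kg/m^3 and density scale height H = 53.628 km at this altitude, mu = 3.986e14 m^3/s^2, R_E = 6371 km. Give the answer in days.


a = R_E + alt = 6696.6000 km = 6.6966e+06 m
da_rev = 2*pi*rho*a^2/BC = 2*pi*1.500e-11*(6.6966e+06)^2/163.1 = 25.913489 m per revolution
N = H/da_rev = 53628.0000 m / 25.913489 m = 2069.5014 revolutions
P = 2*pi*sqrt(a^3/mu) = 5453.7190 s
lifetime = N*P = 2069.5014 * 5453.7190 = 1.1286479e+07 s = 130.6305 days

130.6305 days


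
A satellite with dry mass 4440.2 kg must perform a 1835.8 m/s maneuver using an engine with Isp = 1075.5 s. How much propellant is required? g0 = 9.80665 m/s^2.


ve = Isp * g0 = 1075.5 * 9.80665 = 10547.052075 m/s
mass ratio = exp(dv/ve) = exp(1835.8/10547.052075) = 1.19012473
m_prop = m_dry * (mr - 1) = 4440.2 * (1.19012473 - 1)
m_prop = 844.1918 kg

844.1918 kg


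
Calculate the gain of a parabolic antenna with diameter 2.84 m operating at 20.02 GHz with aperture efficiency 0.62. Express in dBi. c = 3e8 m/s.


lambda = c/f = 3e8 / 2.002e+10 = 0.01498501 m
G = eta*(pi*D/lambda)^2 = 0.62*(pi*2.84/0.01498501)^2
G = 219792.9469 (linear)
G = 10*log10(219792.9469) = 53.4201 dBi

53.4201 dBi


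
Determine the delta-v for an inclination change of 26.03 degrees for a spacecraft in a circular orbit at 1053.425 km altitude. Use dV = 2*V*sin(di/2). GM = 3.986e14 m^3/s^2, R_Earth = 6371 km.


r = 7424.4250 km = 7.424425e+06 m
V = sqrt(mu/r) = 7327.1863 m/s
di = 26.03 deg = 0.4543092 rad
dV = 2*V*sin(di/2) = 2*7327.1863*sin(0.2271546)
dV = 3300.2546 m/s = 3.3003 km/s

3.3003 km/s


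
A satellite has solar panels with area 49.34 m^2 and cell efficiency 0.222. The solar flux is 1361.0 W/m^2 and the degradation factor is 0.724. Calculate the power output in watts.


P = area * eta * S * degradation
P = 49.34 * 0.222 * 1361.0 * 0.724
P = 10793.1649 W

10793.1649 W


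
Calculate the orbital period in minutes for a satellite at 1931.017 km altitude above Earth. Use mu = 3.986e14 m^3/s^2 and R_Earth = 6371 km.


r = 8302.0170 km = 8.302017e+06 m
T = 2*pi*sqrt(r^3/mu) = 2*pi*sqrt(5.7220395e+20 / 3.986e14)
T = 7528.1220 s = 125.4687 min

125.4687 minutes


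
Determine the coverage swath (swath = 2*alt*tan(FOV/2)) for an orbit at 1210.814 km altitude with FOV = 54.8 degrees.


FOV = 54.8 deg = 0.9564404 rad
swath = 2 * alt * tan(FOV/2) = 2 * 1210.814 * tan(0.4782202)
swath = 2 * 1210.814 * 0.5183508
swath = 1255.2527 km

1255.2527 km


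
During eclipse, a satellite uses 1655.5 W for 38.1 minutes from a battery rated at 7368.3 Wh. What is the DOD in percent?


E_used = P * t / 60 = 1655.5 * 38.1 / 60 = 1051.2425 Wh
DOD = E_used / E_total * 100 = 1051.2425 / 7368.3 * 100
DOD = 14.2671 %

14.2671 %


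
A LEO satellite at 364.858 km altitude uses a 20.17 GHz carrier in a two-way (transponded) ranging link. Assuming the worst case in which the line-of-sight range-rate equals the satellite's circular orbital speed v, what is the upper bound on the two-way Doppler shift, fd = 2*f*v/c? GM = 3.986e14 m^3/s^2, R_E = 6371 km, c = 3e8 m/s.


r = 6.735858e+06 m
v = sqrt(mu/r) = 7692.5829 m/s (worst-case radial velocity)
f = 20.17 GHz = 2.017e+10 Hz
fd = 2*f*v/c = 2*2.017e+10*7692.5829/3.0e+08
fd = 1.034396e+06 Hz

1.0344e+06 Hz


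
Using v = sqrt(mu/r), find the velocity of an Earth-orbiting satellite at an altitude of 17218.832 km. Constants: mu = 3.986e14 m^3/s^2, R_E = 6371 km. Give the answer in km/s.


r = R_E + alt = 6371.0 + 17218.832 = 23589.8320 km = 2.3589832e+07 m
v = sqrt(mu/r) = sqrt(3.986e14 / 2.3589832e+07) = 4110.6095 m/s = 4.1106 km/s

4.1106 km/s


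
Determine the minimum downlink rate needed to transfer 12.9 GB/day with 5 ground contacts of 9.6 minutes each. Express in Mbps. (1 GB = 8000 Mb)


total contact time = 5 * 9.6 * 60 = 2880.0000 s
data = 12.9 GB = 103200.0000 Mb
rate = 103200.0000 / 2880.0000 = 35.8333 Mbps

35.8333 Mbps


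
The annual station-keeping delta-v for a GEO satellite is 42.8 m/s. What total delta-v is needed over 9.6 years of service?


dV = rate * years = 42.8 * 9.6
dV = 410.8800 m/s

410.8800 m/s


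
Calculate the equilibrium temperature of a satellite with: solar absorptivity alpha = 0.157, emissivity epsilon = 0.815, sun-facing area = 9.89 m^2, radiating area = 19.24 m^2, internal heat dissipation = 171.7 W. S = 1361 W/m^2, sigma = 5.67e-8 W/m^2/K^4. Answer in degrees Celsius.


Numerator = alpha*S*A_sun + Q_int = 0.157*1361*9.89 + 171.7 = 2284.9655 W
Denominator = eps*sigma*A_rad = 0.815*5.67e-8*19.24 = 8.8909002e-07 W/K^4
T^4 = 2.5700047e+09 K^4
T = 225.1560 K = -47.9940 C

-47.9940 degrees Celsius


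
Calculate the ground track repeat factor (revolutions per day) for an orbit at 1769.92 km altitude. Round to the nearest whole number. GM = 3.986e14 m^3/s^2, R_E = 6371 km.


r = 8.14092e+06 m
T = 2*pi*sqrt(r^3/mu) = 7310.0686 s = 121.8345 min
revs/day = 1440 / 121.8345 = 11.8193
Rounded: 12 revolutions per day

12 revolutions per day


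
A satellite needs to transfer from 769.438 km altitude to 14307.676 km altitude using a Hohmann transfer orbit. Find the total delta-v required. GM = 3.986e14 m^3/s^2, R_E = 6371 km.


r1 = 7140.4380 km = 7.140438e+06 m
r2 = 20678.6760 km = 2.0678676e+07 m
dv1 = sqrt(mu/r1)*(sqrt(2*r2/(r1+r2)) - 1) = 1638.3711 m/s
dv2 = sqrt(mu/r2)*(1 - sqrt(2*r1/(r1+r2))) = 1244.7630 m/s
total dv = |dv1| + |dv2| = 1638.3711 + 1244.7630 = 2883.1341 m/s = 2.8831 km/s

2.8831 km/s


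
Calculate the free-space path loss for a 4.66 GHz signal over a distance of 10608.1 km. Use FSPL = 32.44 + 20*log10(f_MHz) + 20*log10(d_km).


f = 4.66 GHz = 4660.0000 MHz
d = 10608.1 km
FSPL = 32.44 + 20*log10(4660.0000) + 20*log10(10608.1)
FSPL = 32.44 + 73.3677 + 80.5128
FSPL = 186.3205 dB

186.3205 dB


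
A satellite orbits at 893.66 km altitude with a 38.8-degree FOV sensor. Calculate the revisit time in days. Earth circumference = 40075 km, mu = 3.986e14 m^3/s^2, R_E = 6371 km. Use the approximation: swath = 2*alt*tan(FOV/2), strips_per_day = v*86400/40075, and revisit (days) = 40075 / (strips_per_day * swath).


swath = 2*893.66*tan(0.3385939) = 629.4147 km
v = sqrt(mu/r) = 7407.3182 m/s = 7.4073 km/s
strips/day = v*86400/40075 = 7.4073*86400/40075 = 15.9699
coverage/day = strips * swath = 15.9699 * 629.4147 = 10051.6675 km
revisit = 40075 / 10051.6675 = 3.9869 days

3.9869 days


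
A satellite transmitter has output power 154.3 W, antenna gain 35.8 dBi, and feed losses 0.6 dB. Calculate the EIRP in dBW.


Pt = 154.3 W = 21.8837 dBW
EIRP = Pt_dBW + Gt - losses = 21.8837 + 35.8 - 0.6 = 57.0837 dBW

57.0837 dBW


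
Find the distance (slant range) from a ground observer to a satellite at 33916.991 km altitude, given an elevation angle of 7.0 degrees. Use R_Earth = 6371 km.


h = 33916.991 km, el = 7.0 deg
d = -R_E*sin(el) + sqrt((R_E*sin(el))^2 + 2*R_E*h + h^2)
d = -6371.0000*sin(0.122173) + sqrt((6371.0000*0.1218693)^2 + 2*6371.0000*33916.991 + 33916.991^2)
d = 39012.2047 km

39012.2047 km


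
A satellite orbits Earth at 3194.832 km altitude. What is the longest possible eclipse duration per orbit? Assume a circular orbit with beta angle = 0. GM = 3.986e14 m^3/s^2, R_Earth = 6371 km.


r = 9565.8320 km
T = 155.1830 min
Eclipse fraction = arcsin(R_E/r)/pi = arcsin(6371.0000/9565.8320)/pi
= arcsin(0.6660163)/pi = 0.2320019
Eclipse duration = 0.2320019 * 155.1830 = 36.0027 min

36.0027 minutes


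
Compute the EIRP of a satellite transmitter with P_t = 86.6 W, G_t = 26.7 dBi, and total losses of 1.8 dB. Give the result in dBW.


Pt = 86.6 W = 19.3752 dBW
EIRP = Pt_dBW + Gt - losses = 19.3752 + 26.7 - 1.8 = 44.2752 dBW

44.2752 dBW


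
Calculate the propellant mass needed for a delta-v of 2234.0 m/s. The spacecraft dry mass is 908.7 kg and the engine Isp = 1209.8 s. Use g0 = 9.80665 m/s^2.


ve = Isp * g0 = 1209.8 * 9.80665 = 11864.085170 m/s
mass ratio = exp(dv/ve) = exp(2234.0/11864.085170) = 1.20719488
m_prop = m_dry * (mr - 1) = 908.7 * (1.20719488 - 1)
m_prop = 188.2780 kg

188.2780 kg


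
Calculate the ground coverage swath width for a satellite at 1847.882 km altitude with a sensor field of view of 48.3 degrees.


FOV = 48.3 deg = 0.842994 rad
swath = 2 * alt * tan(FOV/2) = 2 * 1847.882 * tan(0.421497)
swath = 2 * 1847.882 * 0.4483693
swath = 1657.0671 km

1657.0671 km


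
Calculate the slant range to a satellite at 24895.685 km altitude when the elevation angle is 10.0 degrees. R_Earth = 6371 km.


h = 24895.685 km, el = 10.0 deg
d = -R_E*sin(el) + sqrt((R_E*sin(el))^2 + 2*R_E*h + h^2)
d = -6371.0000*sin(0.1745329) + sqrt((6371.0000*0.1736482)^2 + 2*6371.0000*24895.685 + 24895.685^2)
d = 29524.3890 km

29524.3890 km


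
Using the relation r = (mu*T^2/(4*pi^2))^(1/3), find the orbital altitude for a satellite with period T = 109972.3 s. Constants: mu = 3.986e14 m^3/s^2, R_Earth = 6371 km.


T = 109972.3 s
r = (mu*T^2/(4*pi^2))^(1/3) = (3.986e14 * 109972.3^2 / (4*pi^2))^(1/3)
r = 4.961139e+07 m = 49611.3896 km
alt = r - R_E = 49611.3896 - 6371 = 43240.3896 km

43240.3896 km


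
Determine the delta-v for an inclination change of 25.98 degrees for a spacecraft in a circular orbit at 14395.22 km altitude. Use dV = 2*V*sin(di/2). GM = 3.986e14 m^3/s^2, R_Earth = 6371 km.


r = 20766.2200 km = 2.076622e+07 m
V = sqrt(mu/r) = 4381.1682 m/s
di = 25.98 deg = 0.4534365 rad
dV = 2*V*sin(di/2) = 2*4381.1682*sin(0.2267183)
dV = 1969.6066 m/s = 1.9696 km/s

1.9696 km/s


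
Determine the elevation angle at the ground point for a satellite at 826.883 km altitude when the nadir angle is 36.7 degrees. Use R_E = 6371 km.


r = R_E + alt = 7197.8830 km
Law of sines in the satellite / Earth-center / ground-point triangle:
  sin(nadir)/R_E = sin(90 + el)/r  =>  cos(el) = (r/R_E)*sin(nadir)
cos(el) = (7197.8830 / 6371.0000) * sin(36.7 deg) = 0.6751901
el = arccos(0.6751901) = 47.5311 deg
(Earth-central angle = 90 - nadir - el = 5.7689 deg)

47.5311 degrees


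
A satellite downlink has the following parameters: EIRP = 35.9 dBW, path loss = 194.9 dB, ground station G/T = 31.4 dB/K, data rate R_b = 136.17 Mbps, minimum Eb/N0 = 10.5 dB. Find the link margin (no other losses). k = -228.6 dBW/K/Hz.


C/N0 = EIRP - FSPL + G/T - k = 35.9 - 194.9 + 31.4 - (-228.6)
C/N0 = 101.0000 dB-Hz
R_b = 136.17 Mbps = 1.3617e+08 bps -> 10*log10(R_b) = 81.3408 dB-Hz
Eb/N0 = C/N0 - 10*log10(R_b) = 101.0000 - 81.3408 = 19.6592 dB
Margin = Eb/N0 - Eb/N0_req = 19.6592 - 10.5 = 9.1592 dB (link closes)

9.1592 dB


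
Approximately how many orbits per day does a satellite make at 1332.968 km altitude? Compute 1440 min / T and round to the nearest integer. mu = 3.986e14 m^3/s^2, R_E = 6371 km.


r = 7.703968e+06 m
T = 2*pi*sqrt(r^3/mu) = 6729.5020 s = 112.1584 min
revs/day = 1440 / 112.1584 = 12.8390
Rounded: 13 revolutions per day

13 revolutions per day


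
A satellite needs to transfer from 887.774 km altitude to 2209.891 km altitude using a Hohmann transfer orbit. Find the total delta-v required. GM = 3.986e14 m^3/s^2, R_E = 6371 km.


r1 = 7258.7740 km = 7.258774e+06 m
r2 = 8580.8910 km = 8.580891e+06 m
dv1 = sqrt(mu/r1)*(sqrt(2*r2/(r1+r2)) - 1) = 303.0677 m/s
dv2 = sqrt(mu/r2)*(1 - sqrt(2*r1/(r1+r2))) = 290.6407 m/s
total dv = |dv1| + |dv2| = 303.0677 + 290.6407 = 593.7084 m/s = 0.5937084 km/s

0.5937 km/s
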